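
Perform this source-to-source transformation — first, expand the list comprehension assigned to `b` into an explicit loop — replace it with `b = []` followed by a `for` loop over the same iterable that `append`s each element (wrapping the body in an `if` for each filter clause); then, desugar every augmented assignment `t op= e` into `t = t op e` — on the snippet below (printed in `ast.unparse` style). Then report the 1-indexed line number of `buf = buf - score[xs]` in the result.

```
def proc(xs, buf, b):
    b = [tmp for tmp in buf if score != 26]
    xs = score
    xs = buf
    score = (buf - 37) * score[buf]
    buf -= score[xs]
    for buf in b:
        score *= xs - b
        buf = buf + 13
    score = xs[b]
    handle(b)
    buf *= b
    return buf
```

Transformed code:
def proc(xs, buf, b):
    b = []
    for tmp in buf:
        if score != 26:
            b.append(tmp)
    xs = score
    xs = buf
    score = (buf - 37) * score[buf]
    buf = buf - score[xs]
    for buf in b:
        score = score * (xs - b)
        buf = buf + 13
    score = xs[b]
    handle(b)
    buf = buf * b
    return buf

9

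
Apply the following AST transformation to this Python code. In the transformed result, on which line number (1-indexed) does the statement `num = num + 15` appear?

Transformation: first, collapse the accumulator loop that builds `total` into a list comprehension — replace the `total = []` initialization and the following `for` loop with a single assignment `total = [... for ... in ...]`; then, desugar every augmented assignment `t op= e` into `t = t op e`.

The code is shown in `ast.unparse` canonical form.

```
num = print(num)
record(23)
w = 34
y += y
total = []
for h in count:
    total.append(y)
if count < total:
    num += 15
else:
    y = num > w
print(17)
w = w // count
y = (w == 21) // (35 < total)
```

Transformed code:
num = print(num)
record(23)
w = 34
y = y + y
total = [y for h in count]
if count < total:
    num = num + 15
else:
    y = num > w
print(17)
w = w // count
y = (w == 21) // (35 < total)

7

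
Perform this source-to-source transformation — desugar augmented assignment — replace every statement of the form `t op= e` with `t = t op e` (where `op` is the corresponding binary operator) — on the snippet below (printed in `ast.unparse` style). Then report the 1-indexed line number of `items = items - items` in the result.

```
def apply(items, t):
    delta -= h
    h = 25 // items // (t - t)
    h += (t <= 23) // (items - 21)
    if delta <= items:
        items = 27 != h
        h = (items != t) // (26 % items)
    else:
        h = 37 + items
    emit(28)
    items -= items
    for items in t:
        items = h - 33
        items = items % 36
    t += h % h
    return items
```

Transformed code:
def apply(items, t):
    delta = delta - h
    h = 25 // items // (t - t)
    h = h + (t <= 23) // (items - 21)
    if delta <= items:
        items = 27 != h
        h = (items != t) // (26 % items)
    else:
        h = 37 + items
    emit(28)
    items = items - items
    for items in t:
        items = h - 33
        items = items % 36
    t = t + h % h
    return items

11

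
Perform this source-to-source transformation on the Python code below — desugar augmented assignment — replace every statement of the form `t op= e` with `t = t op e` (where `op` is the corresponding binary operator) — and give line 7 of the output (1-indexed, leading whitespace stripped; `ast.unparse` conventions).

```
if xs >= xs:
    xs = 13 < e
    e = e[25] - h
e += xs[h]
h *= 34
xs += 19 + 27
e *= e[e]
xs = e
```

Transformed code:
if xs >= xs:
    xs = 13 < e
    e = e[25] - h
e = e + xs[h]
h = h * 34
xs = xs + (19 + 27)
e = e * e[e]
xs = e

e = e * e[e]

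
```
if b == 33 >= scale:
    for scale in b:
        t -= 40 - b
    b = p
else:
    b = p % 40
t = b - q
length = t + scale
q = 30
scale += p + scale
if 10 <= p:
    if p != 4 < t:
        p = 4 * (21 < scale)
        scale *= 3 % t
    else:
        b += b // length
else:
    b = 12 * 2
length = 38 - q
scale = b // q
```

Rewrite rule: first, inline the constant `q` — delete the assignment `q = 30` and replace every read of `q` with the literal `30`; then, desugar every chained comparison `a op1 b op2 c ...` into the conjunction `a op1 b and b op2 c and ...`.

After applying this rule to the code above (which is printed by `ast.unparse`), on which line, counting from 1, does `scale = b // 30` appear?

19

Transformed code:
if b == 33 and 33 >= scale:
    for scale in b:
        t -= 40 - b
    b = p
else:
    b = p % 40
t = b - 30
length = t + scale
scale += p + scale
if 10 <= p:
    if p != 4 and 4 < t:
        p = 4 * (21 < scale)
        scale *= 3 % t
    else:
        b += b // length
else:
    b = 12 * 2
length = 38 - 30
scale = b // 30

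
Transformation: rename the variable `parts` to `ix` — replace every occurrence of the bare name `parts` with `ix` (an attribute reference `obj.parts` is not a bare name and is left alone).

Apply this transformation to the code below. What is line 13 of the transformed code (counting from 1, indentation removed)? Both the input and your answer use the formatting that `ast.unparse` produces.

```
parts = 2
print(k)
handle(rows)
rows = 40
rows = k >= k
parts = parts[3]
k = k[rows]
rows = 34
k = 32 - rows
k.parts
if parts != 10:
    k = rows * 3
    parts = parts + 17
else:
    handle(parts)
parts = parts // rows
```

ix = ix + 17

Transformed code:
ix = 2
print(k)
handle(rows)
rows = 40
rows = k >= k
ix = ix[3]
k = k[rows]
rows = 34
k = 32 - rows
k.parts
if ix != 10:
    k = rows * 3
    ix = ix + 17
else:
    handle(ix)
ix = ix // rows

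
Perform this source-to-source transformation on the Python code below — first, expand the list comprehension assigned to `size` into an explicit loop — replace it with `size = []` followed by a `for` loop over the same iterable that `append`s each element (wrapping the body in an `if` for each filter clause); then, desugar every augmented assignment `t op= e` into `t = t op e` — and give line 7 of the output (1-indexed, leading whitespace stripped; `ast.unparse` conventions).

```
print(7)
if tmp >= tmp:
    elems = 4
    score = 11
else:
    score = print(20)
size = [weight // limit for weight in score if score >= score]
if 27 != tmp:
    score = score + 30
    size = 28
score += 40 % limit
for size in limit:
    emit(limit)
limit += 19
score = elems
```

size = []

Transformed code:
print(7)
if tmp >= tmp:
    elems = 4
    score = 11
else:
    score = print(20)
size = []
for weight in score:
    if score >= score:
        size.append(weight // limit)
if 27 != tmp:
    score = score + 30
    size = 28
score = score + 40 % limit
for size in limit:
    emit(limit)
limit = limit + 19
score = elems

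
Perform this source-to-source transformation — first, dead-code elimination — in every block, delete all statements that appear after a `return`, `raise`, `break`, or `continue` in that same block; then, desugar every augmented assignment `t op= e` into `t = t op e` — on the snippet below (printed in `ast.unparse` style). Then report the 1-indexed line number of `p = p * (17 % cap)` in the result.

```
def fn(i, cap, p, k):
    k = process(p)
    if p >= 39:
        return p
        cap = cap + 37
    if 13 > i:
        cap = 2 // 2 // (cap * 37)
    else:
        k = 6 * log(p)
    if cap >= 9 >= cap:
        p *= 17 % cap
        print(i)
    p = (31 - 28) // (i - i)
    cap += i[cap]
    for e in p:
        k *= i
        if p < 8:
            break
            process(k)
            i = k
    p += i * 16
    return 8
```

Transformed code:
def fn(i, cap, p, k):
    k = process(p)
    if p >= 39:
        return p
    if 13 > i:
        cap = 2 // 2 // (cap * 37)
    else:
        k = 6 * log(p)
    if cap >= 9 >= cap:
        p = p * (17 % cap)
        print(i)
    p = (31 - 28) // (i - i)
    cap = cap + i[cap]
    for e in p:
        k = k * i
        if p < 8:
            break
    p = p + i * 16
    return 8

10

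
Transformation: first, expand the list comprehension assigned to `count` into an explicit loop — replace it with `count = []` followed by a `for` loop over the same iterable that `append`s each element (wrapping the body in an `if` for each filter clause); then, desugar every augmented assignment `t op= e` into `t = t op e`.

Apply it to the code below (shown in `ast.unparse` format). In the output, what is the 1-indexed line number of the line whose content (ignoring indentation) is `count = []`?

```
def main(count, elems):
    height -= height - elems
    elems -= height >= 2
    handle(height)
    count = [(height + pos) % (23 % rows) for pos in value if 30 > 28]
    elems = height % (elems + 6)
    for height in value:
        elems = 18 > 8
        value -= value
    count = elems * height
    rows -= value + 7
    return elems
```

Transformed code:
def main(count, elems):
    height = height - (height - elems)
    elems = elems - (height >= 2)
    handle(height)
    count = []
    for pos in value:
        if 30 > 28:
            count.append((height + pos) % (23 % rows))
    elems = height % (elems + 6)
    for height in value:
        elems = 18 > 8
        value = value - value
    count = elems * height
    rows = rows - (value + 7)
    return elems

5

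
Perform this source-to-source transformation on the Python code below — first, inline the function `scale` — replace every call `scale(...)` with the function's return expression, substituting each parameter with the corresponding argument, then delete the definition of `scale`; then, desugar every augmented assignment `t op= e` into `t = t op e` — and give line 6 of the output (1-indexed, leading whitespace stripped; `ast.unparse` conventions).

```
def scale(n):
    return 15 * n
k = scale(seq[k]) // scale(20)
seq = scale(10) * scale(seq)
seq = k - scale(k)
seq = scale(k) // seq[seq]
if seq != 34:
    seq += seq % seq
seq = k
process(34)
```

seq = seq + seq % seq

Transformed code:
k = 15 * seq[k] // (15 * 20)
seq = 15 * 10 * (15 * seq)
seq = k - 15 * k
seq = 15 * k // seq[seq]
if seq != 34:
    seq = seq + seq % seq
seq = k
process(34)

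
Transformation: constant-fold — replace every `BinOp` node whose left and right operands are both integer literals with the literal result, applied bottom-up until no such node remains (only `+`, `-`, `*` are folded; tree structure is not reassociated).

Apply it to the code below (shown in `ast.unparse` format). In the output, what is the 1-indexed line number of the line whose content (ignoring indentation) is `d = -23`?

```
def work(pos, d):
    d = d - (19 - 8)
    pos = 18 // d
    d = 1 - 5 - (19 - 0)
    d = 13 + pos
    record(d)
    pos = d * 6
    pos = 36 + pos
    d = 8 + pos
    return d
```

Transformed code:
def work(pos, d):
    d = d - 11
    pos = 18 // d
    d = -23
    d = 13 + pos
    record(d)
    pos = d * 6
    pos = 36 + pos
    d = 8 + pos
    return d

4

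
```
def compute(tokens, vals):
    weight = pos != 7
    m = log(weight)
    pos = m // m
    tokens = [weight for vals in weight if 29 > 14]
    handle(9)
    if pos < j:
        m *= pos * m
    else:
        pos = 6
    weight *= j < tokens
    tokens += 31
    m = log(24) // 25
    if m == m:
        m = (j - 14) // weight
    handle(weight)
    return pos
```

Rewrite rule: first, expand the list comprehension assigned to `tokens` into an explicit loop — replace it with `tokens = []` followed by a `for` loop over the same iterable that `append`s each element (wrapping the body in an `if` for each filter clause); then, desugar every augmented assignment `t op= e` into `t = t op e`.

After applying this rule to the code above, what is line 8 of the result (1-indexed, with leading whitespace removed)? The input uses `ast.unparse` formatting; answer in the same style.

Transformed code:
def compute(tokens, vals):
    weight = pos != 7
    m = log(weight)
    pos = m // m
    tokens = []
    for vals in weight:
        if 29 > 14:
            tokens.append(weight)
    handle(9)
    if pos < j:
        m = m * (pos * m)
    else:
        pos = 6
    weight = weight * (j < tokens)
    tokens = tokens + 31
    m = log(24) // 25
    if m == m:
        m = (j - 14) // weight
    handle(weight)
    return pos

tokens.append(weight)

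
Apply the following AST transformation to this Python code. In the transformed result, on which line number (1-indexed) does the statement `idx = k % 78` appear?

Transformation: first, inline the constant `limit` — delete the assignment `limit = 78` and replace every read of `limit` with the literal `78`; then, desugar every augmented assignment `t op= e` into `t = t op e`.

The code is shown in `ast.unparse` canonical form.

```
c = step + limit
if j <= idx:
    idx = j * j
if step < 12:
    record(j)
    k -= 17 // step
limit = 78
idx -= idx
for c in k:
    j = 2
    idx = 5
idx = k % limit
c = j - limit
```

11

Transformed code:
c = step + 78
if j <= idx:
    idx = j * j
if step < 12:
    record(j)
    k = k - 17 // step
idx = idx - idx
for c in k:
    j = 2
    idx = 5
idx = k % 78
c = j - 78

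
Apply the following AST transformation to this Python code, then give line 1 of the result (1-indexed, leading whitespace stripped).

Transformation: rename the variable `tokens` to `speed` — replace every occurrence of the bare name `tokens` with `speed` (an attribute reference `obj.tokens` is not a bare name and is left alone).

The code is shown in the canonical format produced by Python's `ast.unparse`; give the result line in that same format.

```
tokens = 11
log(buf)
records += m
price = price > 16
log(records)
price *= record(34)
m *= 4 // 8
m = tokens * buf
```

speed = 11

Transformed code:
speed = 11
log(buf)
records += m
price = price > 16
log(records)
price *= record(34)
m *= 4 // 8
m = speed * buf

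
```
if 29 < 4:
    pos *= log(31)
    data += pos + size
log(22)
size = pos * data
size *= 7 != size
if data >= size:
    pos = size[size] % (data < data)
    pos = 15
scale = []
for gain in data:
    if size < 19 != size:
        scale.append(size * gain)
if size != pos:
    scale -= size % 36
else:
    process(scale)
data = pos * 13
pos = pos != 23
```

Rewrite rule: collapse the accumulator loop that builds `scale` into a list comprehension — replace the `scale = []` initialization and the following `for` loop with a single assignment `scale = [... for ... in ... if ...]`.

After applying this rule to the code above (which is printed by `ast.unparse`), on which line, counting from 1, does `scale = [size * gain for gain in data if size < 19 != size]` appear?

Transformed code:
if 29 < 4:
    pos *= log(31)
    data += pos + size
log(22)
size = pos * data
size *= 7 != size
if data >= size:
    pos = size[size] % (data < data)
    pos = 15
scale = [size * gain for gain in data if size < 19 != size]
if size != pos:
    scale -= size % 36
else:
    process(scale)
data = pos * 13
pos = pos != 23

10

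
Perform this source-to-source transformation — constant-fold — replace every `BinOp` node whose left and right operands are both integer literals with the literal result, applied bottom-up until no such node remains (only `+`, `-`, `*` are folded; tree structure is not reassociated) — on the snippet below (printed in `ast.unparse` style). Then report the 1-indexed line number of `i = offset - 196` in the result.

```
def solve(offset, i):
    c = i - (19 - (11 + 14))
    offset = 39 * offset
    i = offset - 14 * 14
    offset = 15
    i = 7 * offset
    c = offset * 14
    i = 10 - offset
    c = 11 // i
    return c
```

Transformed code:
def solve(offset, i):
    c = i - -6
    offset = 39 * offset
    i = offset - 196
    offset = 15
    i = 7 * offset
    c = offset * 14
    i = 10 - offset
    c = 11 // i
    return c

4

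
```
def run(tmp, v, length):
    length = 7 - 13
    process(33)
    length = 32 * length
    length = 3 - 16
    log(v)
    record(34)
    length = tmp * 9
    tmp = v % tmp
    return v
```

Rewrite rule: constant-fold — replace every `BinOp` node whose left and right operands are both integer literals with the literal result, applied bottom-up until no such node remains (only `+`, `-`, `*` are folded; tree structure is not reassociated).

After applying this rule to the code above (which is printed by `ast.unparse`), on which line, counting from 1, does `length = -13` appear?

Transformed code:
def run(tmp, v, length):
    length = -6
    process(33)
    length = 32 * length
    length = -13
    log(v)
    record(34)
    length = tmp * 9
    tmp = v % tmp
    return v

5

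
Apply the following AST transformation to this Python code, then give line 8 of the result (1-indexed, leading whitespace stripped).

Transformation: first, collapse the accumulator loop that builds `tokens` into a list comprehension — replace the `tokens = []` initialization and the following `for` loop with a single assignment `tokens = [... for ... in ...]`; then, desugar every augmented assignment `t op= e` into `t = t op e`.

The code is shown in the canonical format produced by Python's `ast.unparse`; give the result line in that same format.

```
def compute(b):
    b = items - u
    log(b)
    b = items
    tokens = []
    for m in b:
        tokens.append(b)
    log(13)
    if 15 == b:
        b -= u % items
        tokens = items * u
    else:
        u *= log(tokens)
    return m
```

b = b - u % items

Transformed code:
def compute(b):
    b = items - u
    log(b)
    b = items
    tokens = [b for m in b]
    log(13)
    if 15 == b:
        b = b - u % items
        tokens = items * u
    else:
        u = u * log(tokens)
    return m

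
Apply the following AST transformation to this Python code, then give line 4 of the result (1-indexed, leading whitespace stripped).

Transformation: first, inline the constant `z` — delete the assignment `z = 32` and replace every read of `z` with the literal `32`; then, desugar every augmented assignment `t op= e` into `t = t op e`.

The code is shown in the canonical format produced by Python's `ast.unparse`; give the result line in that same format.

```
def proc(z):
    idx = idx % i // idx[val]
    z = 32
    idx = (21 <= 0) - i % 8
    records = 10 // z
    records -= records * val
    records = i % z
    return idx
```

records = 10 // 32

Transformed code:
def proc(z):
    idx = idx % i // idx[val]
    idx = (21 <= 0) - i % 8
    records = 10 // 32
    records = records - records * val
    records = i % 32
    return idx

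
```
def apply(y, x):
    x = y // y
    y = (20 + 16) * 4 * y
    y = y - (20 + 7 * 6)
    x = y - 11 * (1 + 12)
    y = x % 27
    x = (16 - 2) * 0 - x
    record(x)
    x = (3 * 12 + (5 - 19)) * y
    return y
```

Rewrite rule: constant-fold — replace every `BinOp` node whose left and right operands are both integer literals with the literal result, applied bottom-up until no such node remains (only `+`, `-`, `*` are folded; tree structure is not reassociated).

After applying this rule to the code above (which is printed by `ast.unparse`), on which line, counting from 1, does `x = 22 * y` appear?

9

Transformed code:
def apply(y, x):
    x = y // y
    y = 144 * y
    y = y - 62
    x = y - 143
    y = x % 27
    x = 0 - x
    record(x)
    x = 22 * y
    return y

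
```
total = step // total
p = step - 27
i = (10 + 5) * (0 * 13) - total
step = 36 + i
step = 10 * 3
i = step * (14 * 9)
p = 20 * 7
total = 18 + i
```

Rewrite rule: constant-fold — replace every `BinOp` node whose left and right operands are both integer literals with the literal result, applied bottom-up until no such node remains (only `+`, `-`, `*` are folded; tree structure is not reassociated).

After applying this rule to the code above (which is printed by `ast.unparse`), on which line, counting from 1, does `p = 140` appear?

Transformed code:
total = step // total
p = step - 27
i = 0 - total
step = 36 + i
step = 30
i = step * 126
p = 140
total = 18 + i

7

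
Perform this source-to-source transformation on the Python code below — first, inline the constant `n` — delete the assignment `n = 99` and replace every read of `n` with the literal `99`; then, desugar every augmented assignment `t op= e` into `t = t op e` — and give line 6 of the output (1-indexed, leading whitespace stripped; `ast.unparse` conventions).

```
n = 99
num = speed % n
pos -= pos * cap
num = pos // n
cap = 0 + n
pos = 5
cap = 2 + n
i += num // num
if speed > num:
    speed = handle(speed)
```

cap = 2 + 99

Transformed code:
num = speed % 99
pos = pos - pos * cap
num = pos // 99
cap = 0 + 99
pos = 5
cap = 2 + 99
i = i + num // num
if speed > num:
    speed = handle(speed)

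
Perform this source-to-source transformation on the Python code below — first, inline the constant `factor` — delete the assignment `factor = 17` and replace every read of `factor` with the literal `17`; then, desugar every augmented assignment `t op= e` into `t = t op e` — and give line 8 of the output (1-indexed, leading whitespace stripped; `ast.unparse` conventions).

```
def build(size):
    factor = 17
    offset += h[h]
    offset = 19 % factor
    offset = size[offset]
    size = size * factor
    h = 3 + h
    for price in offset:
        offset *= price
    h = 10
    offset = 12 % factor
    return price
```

offset = offset * price

Transformed code:
def build(size):
    offset = offset + h[h]
    offset = 19 % 17
    offset = size[offset]
    size = size * 17
    h = 3 + h
    for price in offset:
        offset = offset * price
    h = 10
    offset = 12 % 17
    return price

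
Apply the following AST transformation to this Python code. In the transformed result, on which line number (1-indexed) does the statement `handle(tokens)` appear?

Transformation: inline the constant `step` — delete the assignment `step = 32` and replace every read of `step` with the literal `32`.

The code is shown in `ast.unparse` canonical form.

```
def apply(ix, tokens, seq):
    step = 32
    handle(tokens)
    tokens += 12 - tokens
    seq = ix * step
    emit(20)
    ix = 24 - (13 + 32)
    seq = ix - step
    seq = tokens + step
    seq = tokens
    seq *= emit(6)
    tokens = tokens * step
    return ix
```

Transformed code:
def apply(ix, tokens, seq):
    handle(tokens)
    tokens += 12 - tokens
    seq = ix * 32
    emit(20)
    ix = 24 - (13 + 32)
    seq = ix - 32
    seq = tokens + 32
    seq = tokens
    seq *= emit(6)
    tokens = tokens * 32
    return ix

2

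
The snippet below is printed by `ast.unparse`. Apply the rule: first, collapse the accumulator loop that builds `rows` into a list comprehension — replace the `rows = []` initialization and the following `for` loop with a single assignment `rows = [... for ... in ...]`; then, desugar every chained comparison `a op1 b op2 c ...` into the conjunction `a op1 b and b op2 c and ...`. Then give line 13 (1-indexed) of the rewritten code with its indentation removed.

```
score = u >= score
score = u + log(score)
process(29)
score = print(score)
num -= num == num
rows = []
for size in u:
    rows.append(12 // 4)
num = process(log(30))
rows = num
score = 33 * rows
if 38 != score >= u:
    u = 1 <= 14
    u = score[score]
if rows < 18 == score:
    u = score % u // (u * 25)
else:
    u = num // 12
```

Transformed code:
score = u >= score
score = u + log(score)
process(29)
score = print(score)
num -= num == num
rows = [12 // 4 for size in u]
num = process(log(30))
rows = num
score = 33 * rows
if 38 != score and score >= u:
    u = 1 <= 14
    u = score[score]
if rows < 18 and 18 == score:
    u = score % u // (u * 25)
else:
    u = num // 12

if rows < 18 and 18 == score:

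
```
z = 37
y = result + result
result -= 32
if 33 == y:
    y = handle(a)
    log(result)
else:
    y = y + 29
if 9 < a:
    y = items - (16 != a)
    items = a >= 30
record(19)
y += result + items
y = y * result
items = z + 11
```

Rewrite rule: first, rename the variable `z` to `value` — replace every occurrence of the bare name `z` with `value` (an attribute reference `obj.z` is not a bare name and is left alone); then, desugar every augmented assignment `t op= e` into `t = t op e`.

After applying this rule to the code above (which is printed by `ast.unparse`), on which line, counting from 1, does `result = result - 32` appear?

3

Transformed code:
value = 37
y = result + result
result = result - 32
if 33 == y:
    y = handle(a)
    log(result)
else:
    y = y + 29
if 9 < a:
    y = items - (16 != a)
    items = a >= 30
record(19)
y = y + (result + items)
y = y * result
items = value + 11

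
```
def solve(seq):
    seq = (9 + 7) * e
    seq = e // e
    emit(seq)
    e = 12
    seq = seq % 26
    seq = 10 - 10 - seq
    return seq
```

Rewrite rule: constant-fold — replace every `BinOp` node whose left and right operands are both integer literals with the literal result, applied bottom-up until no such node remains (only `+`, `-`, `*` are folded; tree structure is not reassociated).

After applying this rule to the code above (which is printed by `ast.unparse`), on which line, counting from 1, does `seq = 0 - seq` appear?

7

Transformed code:
def solve(seq):
    seq = 16 * e
    seq = e // e
    emit(seq)
    e = 12
    seq = seq % 26
    seq = 0 - seq
    return seq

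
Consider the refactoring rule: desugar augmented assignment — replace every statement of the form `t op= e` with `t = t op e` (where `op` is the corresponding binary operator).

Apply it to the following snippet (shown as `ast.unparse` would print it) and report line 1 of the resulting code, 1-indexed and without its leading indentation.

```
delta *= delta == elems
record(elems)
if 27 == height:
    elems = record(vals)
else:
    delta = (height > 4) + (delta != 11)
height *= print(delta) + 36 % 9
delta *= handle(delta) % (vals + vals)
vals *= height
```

Transformed code:
delta = delta * (delta == elems)
record(elems)
if 27 == height:
    elems = record(vals)
else:
    delta = (height > 4) + (delta != 11)
height = height * (print(delta) + 36 % 9)
delta = delta * (handle(delta) % (vals + vals))
vals = vals * height

delta = delta * (delta == elems)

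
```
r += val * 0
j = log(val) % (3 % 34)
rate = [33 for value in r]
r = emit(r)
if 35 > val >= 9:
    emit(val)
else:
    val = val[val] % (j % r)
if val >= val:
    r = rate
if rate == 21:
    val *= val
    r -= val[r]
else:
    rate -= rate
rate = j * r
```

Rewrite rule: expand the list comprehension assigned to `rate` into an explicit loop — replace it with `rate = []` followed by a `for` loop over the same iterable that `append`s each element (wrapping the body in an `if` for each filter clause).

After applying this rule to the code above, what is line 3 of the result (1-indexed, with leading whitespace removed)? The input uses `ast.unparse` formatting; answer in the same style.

rate = []

Transformed code:
r += val * 0
j = log(val) % (3 % 34)
rate = []
for value in r:
    rate.append(33)
r = emit(r)
if 35 > val >= 9:
    emit(val)
else:
    val = val[val] % (j % r)
if val >= val:
    r = rate
if rate == 21:
    val *= val
    r -= val[r]
else:
    rate -= rate
rate = j * r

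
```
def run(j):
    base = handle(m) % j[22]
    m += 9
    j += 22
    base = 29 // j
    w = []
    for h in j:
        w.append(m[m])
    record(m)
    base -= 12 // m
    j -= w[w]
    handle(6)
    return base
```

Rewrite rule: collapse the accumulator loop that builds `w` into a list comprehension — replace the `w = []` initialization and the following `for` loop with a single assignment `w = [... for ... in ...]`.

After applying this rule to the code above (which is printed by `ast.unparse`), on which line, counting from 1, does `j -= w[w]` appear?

9

Transformed code:
def run(j):
    base = handle(m) % j[22]
    m += 9
    j += 22
    base = 29 // j
    w = [m[m] for h in j]
    record(m)
    base -= 12 // m
    j -= w[w]
    handle(6)
    return base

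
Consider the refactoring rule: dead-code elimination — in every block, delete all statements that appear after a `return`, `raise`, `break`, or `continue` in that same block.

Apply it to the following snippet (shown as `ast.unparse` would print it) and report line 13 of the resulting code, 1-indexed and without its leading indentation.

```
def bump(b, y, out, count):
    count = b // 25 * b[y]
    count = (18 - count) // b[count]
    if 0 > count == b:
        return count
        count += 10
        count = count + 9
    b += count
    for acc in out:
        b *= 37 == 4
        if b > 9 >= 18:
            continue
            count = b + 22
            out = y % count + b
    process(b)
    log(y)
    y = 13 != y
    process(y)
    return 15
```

Transformed code:
def bump(b, y, out, count):
    count = b // 25 * b[y]
    count = (18 - count) // b[count]
    if 0 > count == b:
        return count
    b += count
    for acc in out:
        b *= 37 == 4
        if b > 9 >= 18:
            continue
    process(b)
    log(y)
    y = 13 != y
    process(y)
    return 15

y = 13 != y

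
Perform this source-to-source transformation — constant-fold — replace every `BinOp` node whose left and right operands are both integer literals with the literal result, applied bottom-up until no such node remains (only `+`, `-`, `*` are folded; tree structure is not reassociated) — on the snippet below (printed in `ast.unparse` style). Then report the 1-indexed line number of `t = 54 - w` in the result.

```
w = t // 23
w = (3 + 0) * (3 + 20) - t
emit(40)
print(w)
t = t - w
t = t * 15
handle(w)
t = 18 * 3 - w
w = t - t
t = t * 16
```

Transformed code:
w = t // 23
w = 69 - t
emit(40)
print(w)
t = t - w
t = t * 15
handle(w)
t = 54 - w
w = t - t
t = t * 16

8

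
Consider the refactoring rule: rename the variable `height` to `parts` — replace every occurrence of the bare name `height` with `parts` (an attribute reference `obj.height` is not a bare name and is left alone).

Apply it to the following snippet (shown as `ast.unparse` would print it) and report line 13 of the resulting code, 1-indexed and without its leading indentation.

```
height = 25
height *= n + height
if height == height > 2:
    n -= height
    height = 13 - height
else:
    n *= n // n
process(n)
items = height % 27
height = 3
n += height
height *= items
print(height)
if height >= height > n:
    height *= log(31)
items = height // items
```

print(parts)

Transformed code:
parts = 25
parts *= n + parts
if parts == parts > 2:
    n -= parts
    parts = 13 - parts
else:
    n *= n // n
process(n)
items = parts % 27
parts = 3
n += parts
parts *= items
print(parts)
if parts >= parts > n:
    parts *= log(31)
items = parts // items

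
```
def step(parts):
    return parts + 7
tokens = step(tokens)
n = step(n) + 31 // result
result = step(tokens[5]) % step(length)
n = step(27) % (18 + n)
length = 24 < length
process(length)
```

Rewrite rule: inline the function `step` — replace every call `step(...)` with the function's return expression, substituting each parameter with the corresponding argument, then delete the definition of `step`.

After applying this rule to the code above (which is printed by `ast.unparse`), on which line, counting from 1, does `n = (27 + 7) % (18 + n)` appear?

4

Transformed code:
tokens = tokens + 7
n = n + 7 + 31 // result
result = (tokens[5] + 7) % (length + 7)
n = (27 + 7) % (18 + n)
length = 24 < length
process(length)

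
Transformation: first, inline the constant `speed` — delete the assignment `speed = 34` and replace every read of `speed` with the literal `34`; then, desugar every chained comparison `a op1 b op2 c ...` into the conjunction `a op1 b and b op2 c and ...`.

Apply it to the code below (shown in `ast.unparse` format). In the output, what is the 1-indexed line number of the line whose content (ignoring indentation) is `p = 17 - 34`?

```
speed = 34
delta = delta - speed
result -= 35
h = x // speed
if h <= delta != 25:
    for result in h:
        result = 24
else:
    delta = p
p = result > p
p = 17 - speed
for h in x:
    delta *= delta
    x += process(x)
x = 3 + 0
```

Transformed code:
delta = delta - 34
result -= 35
h = x // 34
if h <= delta and delta != 25:
    for result in h:
        result = 24
else:
    delta = p
p = result > p
p = 17 - 34
for h in x:
    delta *= delta
    x += process(x)
x = 3 + 0

10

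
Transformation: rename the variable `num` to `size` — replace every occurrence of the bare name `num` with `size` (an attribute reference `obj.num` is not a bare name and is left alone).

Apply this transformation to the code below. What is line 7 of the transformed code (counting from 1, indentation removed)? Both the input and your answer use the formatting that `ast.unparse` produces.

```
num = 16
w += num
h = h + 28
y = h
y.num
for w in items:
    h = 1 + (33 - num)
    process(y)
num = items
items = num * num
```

Transformed code:
size = 16
w += size
h = h + 28
y = h
y.num
for w in items:
    h = 1 + (33 - size)
    process(y)
size = items
items = size * size

h = 1 + (33 - size)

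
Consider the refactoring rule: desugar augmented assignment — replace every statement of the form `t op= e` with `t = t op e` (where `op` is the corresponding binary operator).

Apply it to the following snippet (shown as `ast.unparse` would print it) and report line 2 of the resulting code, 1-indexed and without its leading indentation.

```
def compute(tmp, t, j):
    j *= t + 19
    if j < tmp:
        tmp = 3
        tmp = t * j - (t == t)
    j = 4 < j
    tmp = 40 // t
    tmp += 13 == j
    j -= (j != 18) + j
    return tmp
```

Transformed code:
def compute(tmp, t, j):
    j = j * (t + 19)
    if j < tmp:
        tmp = 3
        tmp = t * j - (t == t)
    j = 4 < j
    tmp = 40 // t
    tmp = tmp + (13 == j)
    j = j - ((j != 18) + j)
    return tmp

j = j * (t + 19)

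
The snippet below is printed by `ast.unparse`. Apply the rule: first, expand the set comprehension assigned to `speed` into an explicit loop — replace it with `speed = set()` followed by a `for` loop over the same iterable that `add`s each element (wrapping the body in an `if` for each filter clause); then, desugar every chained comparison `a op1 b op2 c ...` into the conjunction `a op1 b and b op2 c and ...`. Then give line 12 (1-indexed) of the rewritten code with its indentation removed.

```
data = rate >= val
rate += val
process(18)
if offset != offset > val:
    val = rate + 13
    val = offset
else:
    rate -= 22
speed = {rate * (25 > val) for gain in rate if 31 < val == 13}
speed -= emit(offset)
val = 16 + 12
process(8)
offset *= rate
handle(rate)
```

Transformed code:
data = rate >= val
rate += val
process(18)
if offset != offset and offset > val:
    val = rate + 13
    val = offset
else:
    rate -= 22
speed = set()
for gain in rate:
    if 31 < val and val == 13:
        speed.add(rate * (25 > val))
speed -= emit(offset)
val = 16 + 12
process(8)
offset *= rate
handle(rate)

speed.add(rate * (25 > val))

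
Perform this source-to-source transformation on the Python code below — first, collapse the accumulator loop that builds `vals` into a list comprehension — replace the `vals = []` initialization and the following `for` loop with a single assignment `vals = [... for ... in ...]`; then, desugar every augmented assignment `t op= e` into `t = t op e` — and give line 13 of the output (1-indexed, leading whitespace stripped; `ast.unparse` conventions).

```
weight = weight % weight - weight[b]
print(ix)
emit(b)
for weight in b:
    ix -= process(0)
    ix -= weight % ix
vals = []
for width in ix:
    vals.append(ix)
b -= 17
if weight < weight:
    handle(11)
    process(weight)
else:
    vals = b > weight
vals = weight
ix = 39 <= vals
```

Transformed code:
weight = weight % weight - weight[b]
print(ix)
emit(b)
for weight in b:
    ix = ix - process(0)
    ix = ix - weight % ix
vals = [ix for width in ix]
b = b - 17
if weight < weight:
    handle(11)
    process(weight)
else:
    vals = b > weight
vals = weight
ix = 39 <= vals

vals = b > weight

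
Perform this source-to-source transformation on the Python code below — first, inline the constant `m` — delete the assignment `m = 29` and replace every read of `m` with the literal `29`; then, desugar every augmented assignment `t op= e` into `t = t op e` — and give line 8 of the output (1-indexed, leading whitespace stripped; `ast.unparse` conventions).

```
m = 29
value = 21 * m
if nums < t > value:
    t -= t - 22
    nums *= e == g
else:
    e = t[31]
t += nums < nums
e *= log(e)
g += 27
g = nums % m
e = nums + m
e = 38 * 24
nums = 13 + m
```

Transformed code:
value = 21 * 29
if nums < t > value:
    t = t - (t - 22)
    nums = nums * (e == g)
else:
    e = t[31]
t = t + (nums < nums)
e = e * log(e)
g = g + 27
g = nums % 29
e = nums + 29
e = 38 * 24
nums = 13 + 29

e = e * log(e)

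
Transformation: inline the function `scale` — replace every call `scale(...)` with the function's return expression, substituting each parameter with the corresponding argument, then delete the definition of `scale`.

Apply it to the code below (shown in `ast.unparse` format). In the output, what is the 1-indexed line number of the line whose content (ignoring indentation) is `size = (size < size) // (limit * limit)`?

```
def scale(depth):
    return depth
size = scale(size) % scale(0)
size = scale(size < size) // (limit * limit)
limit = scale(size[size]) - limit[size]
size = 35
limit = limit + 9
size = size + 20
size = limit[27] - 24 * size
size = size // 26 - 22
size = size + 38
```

2

Transformed code:
size = size % 0
size = (size < size) // (limit * limit)
limit = size[size] - limit[size]
size = 35
limit = limit + 9
size = size + 20
size = limit[27] - 24 * size
size = size // 26 - 22
size = size + 38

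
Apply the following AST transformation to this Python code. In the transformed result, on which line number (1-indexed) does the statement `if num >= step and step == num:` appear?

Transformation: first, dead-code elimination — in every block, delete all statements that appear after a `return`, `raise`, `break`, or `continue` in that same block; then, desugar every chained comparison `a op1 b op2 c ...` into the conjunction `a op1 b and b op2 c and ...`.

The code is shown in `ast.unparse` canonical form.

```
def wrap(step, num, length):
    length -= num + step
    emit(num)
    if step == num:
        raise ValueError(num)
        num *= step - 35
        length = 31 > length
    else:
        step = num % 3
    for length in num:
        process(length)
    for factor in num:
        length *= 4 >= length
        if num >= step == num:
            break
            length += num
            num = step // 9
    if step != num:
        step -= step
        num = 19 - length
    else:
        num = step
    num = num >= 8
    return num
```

12

Transformed code:
def wrap(step, num, length):
    length -= num + step
    emit(num)
    if step == num:
        raise ValueError(num)
    else:
        step = num % 3
    for length in num:
        process(length)
    for factor in num:
        length *= 4 >= length
        if num >= step and step == num:
            break
    if step != num:
        step -= step
        num = 19 - length
    else:
        num = step
    num = num >= 8
    return num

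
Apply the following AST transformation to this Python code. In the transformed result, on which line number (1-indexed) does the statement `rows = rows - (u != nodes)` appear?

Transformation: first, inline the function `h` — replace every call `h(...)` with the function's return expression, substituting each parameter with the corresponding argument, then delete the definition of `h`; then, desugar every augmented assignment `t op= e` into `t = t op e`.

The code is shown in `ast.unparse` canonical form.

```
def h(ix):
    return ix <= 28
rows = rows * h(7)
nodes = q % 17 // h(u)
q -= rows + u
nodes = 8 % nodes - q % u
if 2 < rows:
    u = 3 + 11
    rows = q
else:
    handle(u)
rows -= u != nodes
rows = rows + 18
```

Transformed code:
rows = rows * (7 <= 28)
nodes = q % 17 // (u <= 28)
q = q - (rows + u)
nodes = 8 % nodes - q % u
if 2 < rows:
    u = 3 + 11
    rows = q
else:
    handle(u)
rows = rows - (u != nodes)
rows = rows + 18

10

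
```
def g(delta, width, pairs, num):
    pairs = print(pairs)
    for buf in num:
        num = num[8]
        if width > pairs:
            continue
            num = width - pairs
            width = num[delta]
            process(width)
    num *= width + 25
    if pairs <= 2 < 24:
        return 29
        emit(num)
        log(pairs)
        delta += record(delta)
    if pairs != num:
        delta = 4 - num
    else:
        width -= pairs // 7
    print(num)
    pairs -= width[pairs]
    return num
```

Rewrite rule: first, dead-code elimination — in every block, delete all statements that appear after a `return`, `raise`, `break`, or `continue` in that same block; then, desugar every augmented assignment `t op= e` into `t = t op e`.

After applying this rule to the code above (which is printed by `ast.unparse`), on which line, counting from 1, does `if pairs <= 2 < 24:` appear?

8

Transformed code:
def g(delta, width, pairs, num):
    pairs = print(pairs)
    for buf in num:
        num = num[8]
        if width > pairs:
            continue
    num = num * (width + 25)
    if pairs <= 2 < 24:
        return 29
    if pairs != num:
        delta = 4 - num
    else:
        width = width - pairs // 7
    print(num)
    pairs = pairs - width[pairs]
    return num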